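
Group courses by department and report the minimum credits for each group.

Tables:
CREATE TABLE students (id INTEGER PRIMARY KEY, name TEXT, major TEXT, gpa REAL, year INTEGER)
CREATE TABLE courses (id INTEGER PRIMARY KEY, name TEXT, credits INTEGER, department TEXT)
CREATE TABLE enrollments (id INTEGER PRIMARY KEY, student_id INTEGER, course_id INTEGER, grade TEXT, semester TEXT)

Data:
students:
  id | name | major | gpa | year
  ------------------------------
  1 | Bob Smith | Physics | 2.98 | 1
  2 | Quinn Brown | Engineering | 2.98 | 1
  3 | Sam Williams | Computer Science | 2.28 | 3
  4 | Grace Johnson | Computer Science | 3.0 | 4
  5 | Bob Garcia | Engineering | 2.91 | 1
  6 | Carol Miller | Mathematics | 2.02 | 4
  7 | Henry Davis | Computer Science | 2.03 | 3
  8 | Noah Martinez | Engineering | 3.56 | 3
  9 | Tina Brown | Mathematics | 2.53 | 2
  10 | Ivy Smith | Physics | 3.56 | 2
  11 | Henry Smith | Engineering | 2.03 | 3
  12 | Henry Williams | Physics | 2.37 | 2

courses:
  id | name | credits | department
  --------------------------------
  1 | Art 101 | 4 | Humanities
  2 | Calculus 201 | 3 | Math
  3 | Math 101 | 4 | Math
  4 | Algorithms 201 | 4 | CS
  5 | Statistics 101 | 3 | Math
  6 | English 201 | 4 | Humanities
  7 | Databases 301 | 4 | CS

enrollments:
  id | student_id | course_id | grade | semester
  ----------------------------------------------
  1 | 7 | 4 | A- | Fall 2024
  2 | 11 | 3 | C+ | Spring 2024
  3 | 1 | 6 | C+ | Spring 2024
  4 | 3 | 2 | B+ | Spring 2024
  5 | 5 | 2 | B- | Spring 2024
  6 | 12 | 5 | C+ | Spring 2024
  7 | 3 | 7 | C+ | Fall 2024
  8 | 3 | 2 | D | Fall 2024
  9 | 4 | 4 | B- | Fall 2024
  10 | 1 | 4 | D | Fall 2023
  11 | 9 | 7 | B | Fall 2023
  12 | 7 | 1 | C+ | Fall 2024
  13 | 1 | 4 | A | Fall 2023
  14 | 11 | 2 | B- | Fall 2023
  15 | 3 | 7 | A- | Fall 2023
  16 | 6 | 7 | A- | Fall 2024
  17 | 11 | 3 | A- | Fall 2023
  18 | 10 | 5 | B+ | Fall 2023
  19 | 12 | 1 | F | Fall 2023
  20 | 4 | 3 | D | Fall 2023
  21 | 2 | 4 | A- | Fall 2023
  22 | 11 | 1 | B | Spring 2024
SELECT department, MIN(credits) AS min_credits FROM courses GROUP BY department

Execution result:
department | min_credits
CS | 4
Humanities | 4
Math | 3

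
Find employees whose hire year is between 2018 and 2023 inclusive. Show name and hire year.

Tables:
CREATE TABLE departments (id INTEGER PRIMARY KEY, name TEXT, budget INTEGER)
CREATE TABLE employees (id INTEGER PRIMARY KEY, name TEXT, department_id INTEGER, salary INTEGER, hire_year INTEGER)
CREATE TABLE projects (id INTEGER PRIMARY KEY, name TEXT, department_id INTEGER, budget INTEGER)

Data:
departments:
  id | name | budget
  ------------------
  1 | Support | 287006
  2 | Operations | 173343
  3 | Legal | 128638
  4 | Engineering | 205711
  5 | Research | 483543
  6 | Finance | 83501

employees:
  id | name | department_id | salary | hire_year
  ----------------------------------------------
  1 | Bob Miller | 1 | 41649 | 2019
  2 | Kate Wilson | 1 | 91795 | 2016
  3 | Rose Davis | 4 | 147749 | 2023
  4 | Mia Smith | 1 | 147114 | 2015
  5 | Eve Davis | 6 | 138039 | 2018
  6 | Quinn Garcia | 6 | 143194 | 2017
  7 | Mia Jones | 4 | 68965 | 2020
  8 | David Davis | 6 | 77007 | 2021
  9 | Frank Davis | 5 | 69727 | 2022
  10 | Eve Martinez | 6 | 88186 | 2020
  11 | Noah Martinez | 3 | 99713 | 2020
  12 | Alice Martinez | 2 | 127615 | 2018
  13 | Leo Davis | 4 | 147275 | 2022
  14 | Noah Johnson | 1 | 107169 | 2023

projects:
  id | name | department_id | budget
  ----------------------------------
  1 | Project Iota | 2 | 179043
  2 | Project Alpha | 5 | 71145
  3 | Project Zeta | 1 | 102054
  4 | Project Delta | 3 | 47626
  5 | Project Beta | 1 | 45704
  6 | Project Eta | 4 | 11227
SELECT name, hire_year FROM employees WHERE hire_year BETWEEN 2018 AND 2023

Execution result:
name | hire_year
Bob Miller | 2019
Rose Davis | 2023
Eve Davis | 2018
Mia Jones | 2020
David Davis | 2021
Frank Davis | 2022
Eve Martinez | 2020
Noah Martinez | 2020
Alice Martinez | 2018
Leo Davis | 2022
Noah Johnson | 2023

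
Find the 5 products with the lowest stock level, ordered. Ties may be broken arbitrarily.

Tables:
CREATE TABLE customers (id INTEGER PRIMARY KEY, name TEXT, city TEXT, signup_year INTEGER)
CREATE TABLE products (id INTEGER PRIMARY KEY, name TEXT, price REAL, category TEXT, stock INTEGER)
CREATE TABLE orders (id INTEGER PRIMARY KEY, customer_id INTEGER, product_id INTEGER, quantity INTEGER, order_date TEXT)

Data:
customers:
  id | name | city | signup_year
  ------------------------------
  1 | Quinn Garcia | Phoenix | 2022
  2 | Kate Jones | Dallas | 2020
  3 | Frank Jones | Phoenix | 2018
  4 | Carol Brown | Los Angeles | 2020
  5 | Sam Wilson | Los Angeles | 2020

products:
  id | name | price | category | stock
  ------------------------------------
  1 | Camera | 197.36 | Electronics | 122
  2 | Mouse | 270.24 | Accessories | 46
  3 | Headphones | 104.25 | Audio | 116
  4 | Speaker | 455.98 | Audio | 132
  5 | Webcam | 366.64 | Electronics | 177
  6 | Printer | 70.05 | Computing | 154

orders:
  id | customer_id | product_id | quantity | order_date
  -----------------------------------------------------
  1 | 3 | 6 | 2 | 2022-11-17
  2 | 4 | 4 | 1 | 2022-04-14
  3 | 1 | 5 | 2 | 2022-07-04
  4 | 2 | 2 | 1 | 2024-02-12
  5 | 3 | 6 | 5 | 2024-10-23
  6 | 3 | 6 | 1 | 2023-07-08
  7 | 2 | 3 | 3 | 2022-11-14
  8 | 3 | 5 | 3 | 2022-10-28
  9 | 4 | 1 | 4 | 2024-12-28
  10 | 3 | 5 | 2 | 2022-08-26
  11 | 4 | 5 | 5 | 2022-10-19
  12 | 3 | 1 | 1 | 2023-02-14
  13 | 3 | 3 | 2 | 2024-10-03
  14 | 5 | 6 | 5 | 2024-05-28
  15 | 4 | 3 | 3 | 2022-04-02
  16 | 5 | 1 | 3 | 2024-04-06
SELECT name, stock FROM products ORDER BY stock ASC LIMIT 5

Execution result:
name | stock
Mouse | 46
Headphones | 116
Camera | 122
Speaker | 132
Printer | 154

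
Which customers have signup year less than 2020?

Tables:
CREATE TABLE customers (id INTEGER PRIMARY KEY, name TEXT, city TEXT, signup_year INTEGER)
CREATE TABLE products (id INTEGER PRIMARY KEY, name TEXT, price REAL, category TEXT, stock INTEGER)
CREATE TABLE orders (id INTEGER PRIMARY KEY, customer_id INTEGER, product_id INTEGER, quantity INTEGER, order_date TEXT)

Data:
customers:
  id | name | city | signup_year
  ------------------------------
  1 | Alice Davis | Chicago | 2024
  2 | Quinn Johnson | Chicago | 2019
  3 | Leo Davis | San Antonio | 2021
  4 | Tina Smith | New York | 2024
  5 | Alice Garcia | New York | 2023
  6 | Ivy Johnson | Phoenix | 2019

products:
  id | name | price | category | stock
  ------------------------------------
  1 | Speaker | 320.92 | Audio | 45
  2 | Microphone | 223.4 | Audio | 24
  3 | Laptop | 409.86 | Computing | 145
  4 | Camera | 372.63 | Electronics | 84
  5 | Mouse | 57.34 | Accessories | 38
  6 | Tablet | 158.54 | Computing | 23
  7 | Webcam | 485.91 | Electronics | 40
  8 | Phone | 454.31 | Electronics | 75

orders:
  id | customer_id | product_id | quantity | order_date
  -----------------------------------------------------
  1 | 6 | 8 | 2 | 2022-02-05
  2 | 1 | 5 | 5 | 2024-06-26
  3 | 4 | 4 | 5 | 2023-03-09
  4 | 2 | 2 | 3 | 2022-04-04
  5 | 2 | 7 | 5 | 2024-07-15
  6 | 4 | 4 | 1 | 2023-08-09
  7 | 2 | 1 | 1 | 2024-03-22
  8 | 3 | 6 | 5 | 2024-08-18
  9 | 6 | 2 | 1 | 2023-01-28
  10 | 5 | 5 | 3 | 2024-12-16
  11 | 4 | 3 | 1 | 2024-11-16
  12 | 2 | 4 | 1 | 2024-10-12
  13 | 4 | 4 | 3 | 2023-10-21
SELECT name, signup_year FROM customers WHERE signup_year < 2020

Execution result:
name | signup_year
Quinn Johnson | 2019
Ivy Johnson | 2019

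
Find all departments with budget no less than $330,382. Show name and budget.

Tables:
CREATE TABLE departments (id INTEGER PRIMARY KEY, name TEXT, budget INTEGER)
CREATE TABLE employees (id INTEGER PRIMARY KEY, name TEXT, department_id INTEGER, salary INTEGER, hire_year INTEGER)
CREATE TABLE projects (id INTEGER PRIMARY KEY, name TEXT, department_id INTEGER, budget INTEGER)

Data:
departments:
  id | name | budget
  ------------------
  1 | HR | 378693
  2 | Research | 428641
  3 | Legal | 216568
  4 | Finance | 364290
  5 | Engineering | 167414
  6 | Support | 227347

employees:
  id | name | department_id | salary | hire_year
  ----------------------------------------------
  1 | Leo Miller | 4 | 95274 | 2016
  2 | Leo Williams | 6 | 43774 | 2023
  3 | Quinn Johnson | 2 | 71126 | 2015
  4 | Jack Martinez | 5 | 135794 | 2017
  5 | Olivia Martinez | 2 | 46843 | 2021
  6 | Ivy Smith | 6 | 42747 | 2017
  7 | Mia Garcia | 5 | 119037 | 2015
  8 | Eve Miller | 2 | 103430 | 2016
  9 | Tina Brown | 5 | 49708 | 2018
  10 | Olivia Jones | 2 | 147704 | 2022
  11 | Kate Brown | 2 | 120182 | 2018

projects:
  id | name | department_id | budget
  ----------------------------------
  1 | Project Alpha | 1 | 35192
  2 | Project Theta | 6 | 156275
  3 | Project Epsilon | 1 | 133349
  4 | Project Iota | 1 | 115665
SELECT name, budget FROM departments WHERE budget >= 330382

Execution result:
name | budget
HR | 378693
Research | 428641
Finance | 364290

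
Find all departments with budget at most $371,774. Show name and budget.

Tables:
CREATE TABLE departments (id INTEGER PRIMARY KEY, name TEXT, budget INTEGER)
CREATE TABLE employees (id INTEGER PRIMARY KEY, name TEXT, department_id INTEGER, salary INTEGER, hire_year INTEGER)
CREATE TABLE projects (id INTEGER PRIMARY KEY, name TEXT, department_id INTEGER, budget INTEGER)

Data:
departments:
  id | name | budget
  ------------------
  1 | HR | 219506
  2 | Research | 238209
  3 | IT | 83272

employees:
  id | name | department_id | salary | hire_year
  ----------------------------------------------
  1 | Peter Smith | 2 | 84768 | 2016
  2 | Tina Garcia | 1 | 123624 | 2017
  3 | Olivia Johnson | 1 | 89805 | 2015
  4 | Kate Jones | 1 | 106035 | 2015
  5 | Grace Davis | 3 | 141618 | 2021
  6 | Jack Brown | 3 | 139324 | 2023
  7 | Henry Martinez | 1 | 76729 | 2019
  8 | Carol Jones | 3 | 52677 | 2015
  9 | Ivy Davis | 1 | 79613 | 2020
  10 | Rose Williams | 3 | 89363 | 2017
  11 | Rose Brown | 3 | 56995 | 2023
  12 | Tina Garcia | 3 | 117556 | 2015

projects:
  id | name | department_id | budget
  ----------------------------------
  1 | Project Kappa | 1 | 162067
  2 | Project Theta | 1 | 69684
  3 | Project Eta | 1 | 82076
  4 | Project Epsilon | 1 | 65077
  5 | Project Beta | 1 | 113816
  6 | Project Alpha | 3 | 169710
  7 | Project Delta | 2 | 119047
SELECT name, budget FROM departments WHERE budget <= 371774

Execution result:
name | budget
HR | 219506
Research | 238209
IT | 83272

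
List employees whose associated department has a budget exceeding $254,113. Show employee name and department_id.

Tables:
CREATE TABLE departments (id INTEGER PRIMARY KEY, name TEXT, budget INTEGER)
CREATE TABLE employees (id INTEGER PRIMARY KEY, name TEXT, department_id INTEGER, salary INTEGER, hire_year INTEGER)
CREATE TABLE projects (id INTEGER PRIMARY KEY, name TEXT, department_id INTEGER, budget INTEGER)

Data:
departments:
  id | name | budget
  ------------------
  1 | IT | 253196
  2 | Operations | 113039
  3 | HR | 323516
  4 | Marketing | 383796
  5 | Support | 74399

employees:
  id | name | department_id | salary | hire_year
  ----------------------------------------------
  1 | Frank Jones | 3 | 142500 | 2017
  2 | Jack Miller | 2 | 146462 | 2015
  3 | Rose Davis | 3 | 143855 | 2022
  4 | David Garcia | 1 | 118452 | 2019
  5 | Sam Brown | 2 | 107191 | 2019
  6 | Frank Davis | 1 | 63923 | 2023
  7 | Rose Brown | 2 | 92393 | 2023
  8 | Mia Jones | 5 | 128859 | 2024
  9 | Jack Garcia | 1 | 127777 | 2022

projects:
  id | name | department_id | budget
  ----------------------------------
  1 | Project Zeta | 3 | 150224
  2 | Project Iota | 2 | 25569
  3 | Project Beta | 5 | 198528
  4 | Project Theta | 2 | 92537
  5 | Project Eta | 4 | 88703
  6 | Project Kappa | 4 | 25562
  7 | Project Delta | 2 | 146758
SELECT name, department_id FROM employees WHERE department_id IN (SELECT id FROM departments WHERE budget > 254113)

Execution result:
name | department_id
Frank Jones | 3
Rose Davis | 3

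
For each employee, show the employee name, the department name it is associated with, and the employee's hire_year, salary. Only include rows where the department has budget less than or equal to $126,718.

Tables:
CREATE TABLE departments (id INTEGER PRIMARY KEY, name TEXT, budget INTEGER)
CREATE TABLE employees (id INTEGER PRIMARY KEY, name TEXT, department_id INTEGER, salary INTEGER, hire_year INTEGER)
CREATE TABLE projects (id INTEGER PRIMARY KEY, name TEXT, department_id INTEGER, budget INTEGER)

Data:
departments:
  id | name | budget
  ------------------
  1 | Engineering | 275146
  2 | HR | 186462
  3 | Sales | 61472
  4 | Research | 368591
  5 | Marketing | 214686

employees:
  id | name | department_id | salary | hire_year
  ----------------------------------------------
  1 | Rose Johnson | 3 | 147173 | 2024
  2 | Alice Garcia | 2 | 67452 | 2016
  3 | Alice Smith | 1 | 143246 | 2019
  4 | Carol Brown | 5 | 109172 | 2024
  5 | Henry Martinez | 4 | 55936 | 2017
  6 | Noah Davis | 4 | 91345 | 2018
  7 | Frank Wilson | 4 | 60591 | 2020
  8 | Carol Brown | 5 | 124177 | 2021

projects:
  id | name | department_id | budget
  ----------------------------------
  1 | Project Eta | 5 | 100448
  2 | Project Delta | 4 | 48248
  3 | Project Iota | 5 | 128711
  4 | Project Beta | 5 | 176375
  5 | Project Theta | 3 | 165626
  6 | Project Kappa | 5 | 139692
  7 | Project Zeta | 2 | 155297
SELECT c.name, p.name AS department, c.hire_year, c.salary FROM employees c JOIN departments p ON c.department_id = p.id WHERE p.budget <= 126718

Execution result:
name | department | hire_year | salary
Rose Johnson | Sales | 2024 | 147173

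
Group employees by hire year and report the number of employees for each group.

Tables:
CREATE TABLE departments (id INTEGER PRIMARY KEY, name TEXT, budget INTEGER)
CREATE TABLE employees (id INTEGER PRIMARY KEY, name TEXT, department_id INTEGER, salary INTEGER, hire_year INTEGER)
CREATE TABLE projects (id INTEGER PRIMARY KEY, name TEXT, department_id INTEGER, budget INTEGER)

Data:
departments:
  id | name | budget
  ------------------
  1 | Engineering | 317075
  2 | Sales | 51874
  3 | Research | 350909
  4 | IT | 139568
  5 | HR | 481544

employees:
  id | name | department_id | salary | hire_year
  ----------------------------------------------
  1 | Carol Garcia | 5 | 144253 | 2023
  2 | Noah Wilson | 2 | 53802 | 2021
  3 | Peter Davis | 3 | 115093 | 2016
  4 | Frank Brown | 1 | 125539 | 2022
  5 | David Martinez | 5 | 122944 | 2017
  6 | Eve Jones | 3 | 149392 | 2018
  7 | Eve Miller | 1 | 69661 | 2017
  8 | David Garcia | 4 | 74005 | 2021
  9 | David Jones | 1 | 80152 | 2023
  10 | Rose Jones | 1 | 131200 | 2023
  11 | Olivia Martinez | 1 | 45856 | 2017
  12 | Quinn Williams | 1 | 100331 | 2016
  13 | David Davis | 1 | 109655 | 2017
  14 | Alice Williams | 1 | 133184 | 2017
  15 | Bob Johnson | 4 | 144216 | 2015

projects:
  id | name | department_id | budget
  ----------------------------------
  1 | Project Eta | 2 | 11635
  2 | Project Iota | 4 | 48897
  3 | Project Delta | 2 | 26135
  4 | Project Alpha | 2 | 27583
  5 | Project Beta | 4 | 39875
SELECT hire_year, COUNT(*) AS n FROM employees GROUP BY hire_year

Execution result:
hire_year | n
2015 | 1
2016 | 2
2017 | 5
2018 | 1
2021 | 2
2022 | 1
2023 | 3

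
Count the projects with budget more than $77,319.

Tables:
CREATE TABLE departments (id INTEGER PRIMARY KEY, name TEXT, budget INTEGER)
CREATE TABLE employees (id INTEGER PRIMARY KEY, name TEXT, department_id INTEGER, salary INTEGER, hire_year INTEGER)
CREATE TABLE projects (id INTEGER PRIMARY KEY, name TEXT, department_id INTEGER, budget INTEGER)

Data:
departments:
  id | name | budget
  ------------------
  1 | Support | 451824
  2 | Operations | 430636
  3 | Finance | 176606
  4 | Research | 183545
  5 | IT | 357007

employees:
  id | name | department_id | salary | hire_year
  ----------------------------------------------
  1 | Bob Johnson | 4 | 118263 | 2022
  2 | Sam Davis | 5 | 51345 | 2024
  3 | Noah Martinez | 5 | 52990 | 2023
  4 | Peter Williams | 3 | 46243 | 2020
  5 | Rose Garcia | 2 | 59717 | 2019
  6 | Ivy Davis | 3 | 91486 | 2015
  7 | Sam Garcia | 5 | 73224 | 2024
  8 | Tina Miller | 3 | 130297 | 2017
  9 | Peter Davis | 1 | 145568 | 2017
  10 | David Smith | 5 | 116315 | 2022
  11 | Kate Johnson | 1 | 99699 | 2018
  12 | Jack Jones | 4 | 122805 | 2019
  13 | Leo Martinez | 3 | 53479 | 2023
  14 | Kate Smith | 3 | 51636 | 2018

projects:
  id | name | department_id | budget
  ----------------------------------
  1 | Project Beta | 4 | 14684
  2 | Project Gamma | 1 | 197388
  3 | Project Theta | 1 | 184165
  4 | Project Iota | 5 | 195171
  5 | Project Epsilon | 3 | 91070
SELECT COUNT(*) FROM projects WHERE budget > 77319

Execution result:
4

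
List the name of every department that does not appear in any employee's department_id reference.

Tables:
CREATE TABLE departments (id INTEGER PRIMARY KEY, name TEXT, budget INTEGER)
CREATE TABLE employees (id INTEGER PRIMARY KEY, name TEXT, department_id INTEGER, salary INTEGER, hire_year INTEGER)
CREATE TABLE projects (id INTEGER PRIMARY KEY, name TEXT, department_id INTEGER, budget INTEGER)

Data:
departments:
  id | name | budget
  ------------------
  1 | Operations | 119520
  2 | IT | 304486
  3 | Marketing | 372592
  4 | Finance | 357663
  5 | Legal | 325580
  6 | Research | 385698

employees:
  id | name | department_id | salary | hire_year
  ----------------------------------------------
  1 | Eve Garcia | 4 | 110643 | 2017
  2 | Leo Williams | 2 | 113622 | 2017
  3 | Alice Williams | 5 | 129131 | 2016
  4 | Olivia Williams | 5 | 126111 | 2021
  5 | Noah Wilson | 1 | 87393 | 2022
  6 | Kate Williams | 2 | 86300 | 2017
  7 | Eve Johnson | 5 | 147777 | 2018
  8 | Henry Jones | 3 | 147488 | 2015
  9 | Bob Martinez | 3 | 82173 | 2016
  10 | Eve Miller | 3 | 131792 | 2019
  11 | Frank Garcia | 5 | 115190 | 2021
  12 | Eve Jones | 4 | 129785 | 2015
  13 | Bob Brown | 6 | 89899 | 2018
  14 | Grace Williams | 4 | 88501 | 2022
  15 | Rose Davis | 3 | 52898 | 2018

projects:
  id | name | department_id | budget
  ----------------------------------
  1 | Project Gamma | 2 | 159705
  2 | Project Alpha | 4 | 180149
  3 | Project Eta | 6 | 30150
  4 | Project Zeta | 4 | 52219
SELECT p.name FROM departments p LEFT JOIN employees c ON c.department_id = p.id WHERE c.id IS NULL

Execution result:
(no rows)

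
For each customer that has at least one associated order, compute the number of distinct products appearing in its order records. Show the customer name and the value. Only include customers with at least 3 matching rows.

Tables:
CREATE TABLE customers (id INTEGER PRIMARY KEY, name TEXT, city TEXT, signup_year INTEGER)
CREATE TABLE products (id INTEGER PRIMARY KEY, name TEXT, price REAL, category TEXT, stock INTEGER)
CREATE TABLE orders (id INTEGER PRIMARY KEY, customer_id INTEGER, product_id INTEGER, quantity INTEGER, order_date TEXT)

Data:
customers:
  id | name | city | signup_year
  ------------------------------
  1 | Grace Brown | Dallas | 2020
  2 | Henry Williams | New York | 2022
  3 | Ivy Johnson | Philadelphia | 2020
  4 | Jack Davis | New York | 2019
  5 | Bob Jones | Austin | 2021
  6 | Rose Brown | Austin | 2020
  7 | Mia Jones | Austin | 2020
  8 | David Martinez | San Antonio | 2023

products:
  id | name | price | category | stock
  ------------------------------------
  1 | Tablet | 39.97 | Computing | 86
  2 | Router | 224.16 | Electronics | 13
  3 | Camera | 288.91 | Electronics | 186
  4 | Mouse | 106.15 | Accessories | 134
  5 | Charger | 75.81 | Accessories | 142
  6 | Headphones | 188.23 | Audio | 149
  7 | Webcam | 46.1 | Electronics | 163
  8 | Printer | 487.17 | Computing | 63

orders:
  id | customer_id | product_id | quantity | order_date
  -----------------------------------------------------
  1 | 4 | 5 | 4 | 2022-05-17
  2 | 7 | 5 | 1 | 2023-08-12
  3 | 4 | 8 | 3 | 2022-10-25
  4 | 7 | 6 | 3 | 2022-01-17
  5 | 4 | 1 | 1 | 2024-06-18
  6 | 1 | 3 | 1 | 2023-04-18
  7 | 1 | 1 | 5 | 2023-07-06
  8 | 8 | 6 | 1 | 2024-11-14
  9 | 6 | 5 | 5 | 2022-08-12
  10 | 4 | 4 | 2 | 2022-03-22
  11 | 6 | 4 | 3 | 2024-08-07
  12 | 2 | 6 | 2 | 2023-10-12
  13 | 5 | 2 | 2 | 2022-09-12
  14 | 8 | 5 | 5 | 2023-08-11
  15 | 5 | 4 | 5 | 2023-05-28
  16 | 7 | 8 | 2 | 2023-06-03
SELECT p.name, COUNT(DISTINCT c.product_id) AS distinct_product_count FROM orders c JOIN customers p ON c.customer_id = p.id GROUP BY p.id, p.name HAVING COUNT(*) >= 3

Execution result:
name | distinct_product_count
Jack Davis | 4
Mia Jones | 3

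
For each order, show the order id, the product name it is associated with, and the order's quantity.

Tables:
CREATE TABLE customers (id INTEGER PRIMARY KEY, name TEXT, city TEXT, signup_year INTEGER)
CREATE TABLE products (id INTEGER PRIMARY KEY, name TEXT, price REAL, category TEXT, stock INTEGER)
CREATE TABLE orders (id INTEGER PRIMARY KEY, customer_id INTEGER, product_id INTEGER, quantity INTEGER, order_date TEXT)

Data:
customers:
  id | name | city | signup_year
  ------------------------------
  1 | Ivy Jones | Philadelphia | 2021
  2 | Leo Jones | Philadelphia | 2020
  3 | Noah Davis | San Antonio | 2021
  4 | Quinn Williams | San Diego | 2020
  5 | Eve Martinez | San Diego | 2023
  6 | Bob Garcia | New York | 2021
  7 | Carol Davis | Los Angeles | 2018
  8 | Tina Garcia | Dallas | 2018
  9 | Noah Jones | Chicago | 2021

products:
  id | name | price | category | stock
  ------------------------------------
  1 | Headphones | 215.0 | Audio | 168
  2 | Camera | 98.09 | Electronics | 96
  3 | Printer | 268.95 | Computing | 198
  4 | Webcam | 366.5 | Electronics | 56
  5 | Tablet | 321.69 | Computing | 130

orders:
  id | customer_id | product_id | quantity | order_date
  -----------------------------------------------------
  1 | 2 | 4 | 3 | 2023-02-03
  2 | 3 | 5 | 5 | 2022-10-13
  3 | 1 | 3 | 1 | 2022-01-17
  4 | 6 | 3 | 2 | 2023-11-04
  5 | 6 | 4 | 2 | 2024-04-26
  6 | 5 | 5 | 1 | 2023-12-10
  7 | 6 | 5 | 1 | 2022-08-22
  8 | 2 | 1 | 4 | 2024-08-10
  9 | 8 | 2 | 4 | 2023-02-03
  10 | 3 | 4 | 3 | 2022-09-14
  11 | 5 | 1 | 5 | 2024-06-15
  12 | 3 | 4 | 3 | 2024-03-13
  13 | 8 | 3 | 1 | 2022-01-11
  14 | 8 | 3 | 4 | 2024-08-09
SELECT c.id, p.name AS product, c.quantity FROM orders c JOIN products p ON c.product_id = p.id

Execution result:
id | product | quantity
1 | Webcam | 3
2 | Tablet | 5
3 | Printer | 1
4 | Printer | 2
5 | Webcam | 2
6 | Tablet | 1
7 | Tablet | 1
8 | Headphones | 4
9 | Camera | 4
10 | Webcam | 3
11 | Headphones | 5
12 | Webcam | 3
13 | Printer | 1
14 | Printer | 4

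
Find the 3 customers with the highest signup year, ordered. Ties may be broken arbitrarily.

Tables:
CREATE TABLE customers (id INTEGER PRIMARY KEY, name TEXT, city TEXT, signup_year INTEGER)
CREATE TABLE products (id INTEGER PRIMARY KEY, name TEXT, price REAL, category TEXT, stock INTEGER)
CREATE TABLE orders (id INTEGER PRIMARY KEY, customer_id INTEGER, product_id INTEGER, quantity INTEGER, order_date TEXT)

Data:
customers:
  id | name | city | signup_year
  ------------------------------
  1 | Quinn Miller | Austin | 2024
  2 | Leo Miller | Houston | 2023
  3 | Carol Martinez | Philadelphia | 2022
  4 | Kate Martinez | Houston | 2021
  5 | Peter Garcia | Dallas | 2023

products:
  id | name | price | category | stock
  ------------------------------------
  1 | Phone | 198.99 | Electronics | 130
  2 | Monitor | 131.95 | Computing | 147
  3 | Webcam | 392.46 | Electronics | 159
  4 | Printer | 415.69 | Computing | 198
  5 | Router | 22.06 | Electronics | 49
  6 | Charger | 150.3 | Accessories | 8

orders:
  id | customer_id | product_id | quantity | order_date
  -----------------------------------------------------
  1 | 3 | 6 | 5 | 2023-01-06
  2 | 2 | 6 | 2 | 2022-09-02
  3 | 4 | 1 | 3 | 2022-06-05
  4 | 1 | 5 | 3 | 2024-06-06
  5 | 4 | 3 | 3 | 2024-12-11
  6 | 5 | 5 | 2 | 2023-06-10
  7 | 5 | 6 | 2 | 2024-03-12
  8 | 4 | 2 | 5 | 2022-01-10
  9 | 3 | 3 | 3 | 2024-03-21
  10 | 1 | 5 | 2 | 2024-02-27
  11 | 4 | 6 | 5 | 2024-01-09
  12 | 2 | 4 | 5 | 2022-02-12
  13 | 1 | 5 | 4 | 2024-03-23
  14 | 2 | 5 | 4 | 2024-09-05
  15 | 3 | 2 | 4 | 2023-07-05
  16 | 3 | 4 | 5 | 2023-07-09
SELECT name, signup_year FROM customers ORDER BY signup_year DESC LIMIT 3

Execution result:
name | signup_year
Quinn Miller | 2024
Leo Miller | 2023
Peter Garcia | 2023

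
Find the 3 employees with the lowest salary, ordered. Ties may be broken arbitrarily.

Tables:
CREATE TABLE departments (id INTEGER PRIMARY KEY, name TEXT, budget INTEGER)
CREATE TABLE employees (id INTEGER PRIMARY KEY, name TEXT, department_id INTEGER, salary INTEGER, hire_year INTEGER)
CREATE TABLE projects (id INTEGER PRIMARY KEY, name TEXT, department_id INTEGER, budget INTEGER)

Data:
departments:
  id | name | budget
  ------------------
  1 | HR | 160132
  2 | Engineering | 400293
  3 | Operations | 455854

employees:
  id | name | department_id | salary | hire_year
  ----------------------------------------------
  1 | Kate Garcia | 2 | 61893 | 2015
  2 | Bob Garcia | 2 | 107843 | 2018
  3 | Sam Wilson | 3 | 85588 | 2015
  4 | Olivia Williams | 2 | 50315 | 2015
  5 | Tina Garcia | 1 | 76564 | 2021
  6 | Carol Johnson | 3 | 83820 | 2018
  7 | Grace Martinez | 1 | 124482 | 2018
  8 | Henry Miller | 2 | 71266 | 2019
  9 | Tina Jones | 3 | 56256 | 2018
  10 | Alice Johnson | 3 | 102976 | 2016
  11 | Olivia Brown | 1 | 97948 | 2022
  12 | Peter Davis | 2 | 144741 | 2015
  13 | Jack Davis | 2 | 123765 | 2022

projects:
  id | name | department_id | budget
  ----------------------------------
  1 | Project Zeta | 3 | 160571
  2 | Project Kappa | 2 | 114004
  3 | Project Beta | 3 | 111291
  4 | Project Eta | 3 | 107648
SELECT name, salary FROM employees ORDER BY salary ASC LIMIT 3

Execution result:
name | salary
Olivia Williams | 50315
Tina Jones | 56256
Kate Garcia | 61893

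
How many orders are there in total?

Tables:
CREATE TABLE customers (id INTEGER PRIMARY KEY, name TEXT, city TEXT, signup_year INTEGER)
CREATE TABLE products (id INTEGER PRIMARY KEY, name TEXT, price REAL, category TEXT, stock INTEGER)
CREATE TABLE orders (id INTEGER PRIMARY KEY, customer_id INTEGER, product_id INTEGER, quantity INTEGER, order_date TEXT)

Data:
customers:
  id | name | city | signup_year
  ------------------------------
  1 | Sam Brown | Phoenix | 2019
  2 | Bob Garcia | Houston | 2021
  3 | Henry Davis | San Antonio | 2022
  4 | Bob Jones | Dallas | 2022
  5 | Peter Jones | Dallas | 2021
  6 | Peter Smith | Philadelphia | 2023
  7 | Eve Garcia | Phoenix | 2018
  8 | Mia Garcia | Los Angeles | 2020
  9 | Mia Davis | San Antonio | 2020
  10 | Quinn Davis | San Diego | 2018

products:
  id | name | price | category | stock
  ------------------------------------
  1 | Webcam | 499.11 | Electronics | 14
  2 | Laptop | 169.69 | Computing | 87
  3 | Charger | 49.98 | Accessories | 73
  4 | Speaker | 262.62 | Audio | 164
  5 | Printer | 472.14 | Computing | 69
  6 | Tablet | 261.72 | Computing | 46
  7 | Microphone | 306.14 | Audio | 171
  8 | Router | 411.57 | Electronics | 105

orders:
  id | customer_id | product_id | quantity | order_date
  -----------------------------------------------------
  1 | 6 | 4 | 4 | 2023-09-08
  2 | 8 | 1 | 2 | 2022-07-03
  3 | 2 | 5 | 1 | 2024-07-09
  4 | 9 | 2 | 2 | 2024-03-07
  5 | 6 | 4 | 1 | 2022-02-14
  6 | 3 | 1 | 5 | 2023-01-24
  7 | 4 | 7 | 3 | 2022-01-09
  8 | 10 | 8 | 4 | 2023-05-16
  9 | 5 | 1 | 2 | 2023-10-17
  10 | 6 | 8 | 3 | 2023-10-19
SELECT COUNT(*) FROM orders

Execution result:
10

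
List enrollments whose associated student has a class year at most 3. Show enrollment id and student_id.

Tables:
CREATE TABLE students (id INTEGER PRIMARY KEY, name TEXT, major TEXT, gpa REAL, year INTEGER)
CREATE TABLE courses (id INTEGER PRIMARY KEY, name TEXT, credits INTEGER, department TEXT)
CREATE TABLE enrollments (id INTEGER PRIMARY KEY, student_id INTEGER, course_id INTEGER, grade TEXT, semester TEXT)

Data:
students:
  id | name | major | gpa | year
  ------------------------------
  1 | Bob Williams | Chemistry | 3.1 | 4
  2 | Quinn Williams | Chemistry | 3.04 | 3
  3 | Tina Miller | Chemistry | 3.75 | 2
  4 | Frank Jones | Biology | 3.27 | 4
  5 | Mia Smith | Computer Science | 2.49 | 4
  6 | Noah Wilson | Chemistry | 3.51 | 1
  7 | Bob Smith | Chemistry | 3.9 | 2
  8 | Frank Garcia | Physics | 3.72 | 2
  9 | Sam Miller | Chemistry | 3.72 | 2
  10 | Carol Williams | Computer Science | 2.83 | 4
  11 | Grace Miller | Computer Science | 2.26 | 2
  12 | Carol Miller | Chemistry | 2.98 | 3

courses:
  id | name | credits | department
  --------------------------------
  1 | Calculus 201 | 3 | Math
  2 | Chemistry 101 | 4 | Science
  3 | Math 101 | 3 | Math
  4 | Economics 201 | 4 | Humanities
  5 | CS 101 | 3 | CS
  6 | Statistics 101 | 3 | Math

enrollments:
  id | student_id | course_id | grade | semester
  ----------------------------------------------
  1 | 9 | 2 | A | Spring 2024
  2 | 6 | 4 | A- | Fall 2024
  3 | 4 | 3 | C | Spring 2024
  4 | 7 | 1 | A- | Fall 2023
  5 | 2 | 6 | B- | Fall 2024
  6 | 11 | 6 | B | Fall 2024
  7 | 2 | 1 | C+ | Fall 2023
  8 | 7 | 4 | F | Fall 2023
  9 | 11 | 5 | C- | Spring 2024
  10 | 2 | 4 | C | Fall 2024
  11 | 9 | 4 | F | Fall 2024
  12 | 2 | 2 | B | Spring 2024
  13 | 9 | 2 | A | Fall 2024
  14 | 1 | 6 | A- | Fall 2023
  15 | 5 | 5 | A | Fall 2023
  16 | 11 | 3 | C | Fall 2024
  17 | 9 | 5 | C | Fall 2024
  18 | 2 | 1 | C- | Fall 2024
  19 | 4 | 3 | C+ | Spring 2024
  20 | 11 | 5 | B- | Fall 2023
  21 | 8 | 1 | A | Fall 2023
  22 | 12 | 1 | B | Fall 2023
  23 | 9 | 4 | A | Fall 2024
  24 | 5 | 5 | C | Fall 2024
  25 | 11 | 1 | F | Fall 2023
SELECT id, student_id FROM enrollments WHERE student_id IN (SELECT id FROM students WHERE year <= 3)

Execution result:
id | student_id
1 | 9
2 | 6
4 | 7
5 | 2
6 | 11
7 | 2
8 | 7
9 | 11
10 | 2
11 | 9
12 | 2
13 | 9
16 | 11
17 | 9
18 | 2
20 | 11
21 | 8
22 | 12
23 | 9
25 | 11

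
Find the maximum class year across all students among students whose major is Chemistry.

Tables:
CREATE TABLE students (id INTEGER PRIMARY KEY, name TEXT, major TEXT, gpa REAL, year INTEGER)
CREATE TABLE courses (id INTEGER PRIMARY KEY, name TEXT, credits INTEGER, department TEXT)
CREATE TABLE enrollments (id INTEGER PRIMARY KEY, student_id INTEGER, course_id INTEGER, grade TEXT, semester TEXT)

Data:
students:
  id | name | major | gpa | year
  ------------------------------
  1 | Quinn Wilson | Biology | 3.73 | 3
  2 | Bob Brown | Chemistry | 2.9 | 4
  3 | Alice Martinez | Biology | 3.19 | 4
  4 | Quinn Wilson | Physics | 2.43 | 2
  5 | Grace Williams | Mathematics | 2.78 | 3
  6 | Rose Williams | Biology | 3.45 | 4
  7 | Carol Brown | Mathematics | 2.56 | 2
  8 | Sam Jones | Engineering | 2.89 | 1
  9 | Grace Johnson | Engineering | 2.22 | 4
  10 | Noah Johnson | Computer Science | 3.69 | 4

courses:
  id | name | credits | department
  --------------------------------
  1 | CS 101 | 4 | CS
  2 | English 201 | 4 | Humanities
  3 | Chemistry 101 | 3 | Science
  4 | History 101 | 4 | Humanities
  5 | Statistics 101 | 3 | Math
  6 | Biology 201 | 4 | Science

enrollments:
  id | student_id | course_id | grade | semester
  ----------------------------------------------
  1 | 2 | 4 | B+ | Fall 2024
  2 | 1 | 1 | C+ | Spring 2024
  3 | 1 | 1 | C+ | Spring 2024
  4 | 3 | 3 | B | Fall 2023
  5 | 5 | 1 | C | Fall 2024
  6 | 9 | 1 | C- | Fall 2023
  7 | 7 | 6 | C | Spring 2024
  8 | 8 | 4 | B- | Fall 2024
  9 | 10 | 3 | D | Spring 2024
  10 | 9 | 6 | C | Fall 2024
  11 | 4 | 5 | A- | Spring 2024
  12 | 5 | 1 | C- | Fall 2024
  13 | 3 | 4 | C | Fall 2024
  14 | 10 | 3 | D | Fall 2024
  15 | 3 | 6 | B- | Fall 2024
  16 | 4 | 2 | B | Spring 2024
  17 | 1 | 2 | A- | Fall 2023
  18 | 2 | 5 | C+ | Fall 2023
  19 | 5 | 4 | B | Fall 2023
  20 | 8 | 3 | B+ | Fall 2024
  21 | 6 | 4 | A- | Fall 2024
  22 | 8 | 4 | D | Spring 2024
SELECT MAX(year) FROM students WHERE major = 'Chemistry'

Execution result:
4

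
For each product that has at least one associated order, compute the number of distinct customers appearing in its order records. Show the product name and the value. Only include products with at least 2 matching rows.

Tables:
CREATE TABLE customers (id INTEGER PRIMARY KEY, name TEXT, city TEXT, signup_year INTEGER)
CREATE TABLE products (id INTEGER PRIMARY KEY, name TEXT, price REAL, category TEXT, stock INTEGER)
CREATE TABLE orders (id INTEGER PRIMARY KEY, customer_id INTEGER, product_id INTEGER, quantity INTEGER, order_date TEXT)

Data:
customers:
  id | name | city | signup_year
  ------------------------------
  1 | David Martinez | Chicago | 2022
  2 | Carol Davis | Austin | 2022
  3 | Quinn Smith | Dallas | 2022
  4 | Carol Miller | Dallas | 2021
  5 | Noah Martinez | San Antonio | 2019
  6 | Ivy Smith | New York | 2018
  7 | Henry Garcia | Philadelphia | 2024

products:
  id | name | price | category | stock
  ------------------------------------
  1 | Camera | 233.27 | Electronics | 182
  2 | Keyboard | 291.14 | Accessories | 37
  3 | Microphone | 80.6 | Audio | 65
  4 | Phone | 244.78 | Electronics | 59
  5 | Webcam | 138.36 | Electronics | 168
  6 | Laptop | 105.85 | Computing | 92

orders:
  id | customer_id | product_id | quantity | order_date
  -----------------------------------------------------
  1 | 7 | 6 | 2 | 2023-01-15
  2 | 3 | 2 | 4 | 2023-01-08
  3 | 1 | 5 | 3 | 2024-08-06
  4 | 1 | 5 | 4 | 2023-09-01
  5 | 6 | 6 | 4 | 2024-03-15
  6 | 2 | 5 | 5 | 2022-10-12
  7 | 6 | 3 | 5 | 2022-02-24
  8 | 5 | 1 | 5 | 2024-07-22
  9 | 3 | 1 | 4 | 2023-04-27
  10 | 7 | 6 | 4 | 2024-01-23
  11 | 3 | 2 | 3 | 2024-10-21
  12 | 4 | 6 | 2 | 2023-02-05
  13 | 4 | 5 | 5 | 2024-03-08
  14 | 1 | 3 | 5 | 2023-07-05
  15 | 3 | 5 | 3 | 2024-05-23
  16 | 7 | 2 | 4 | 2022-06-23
SELECT p.name, COUNT(DISTINCT c.customer_id) AS distinct_customer_count FROM orders c JOIN products p ON c.product_id = p.id GROUP BY p.id, p.name HAVING COUNT(*) >= 2

Execution result:
name | distinct_customer_count
Camera | 2
Keyboard | 2
Microphone | 2
Webcam | 4
Laptop | 3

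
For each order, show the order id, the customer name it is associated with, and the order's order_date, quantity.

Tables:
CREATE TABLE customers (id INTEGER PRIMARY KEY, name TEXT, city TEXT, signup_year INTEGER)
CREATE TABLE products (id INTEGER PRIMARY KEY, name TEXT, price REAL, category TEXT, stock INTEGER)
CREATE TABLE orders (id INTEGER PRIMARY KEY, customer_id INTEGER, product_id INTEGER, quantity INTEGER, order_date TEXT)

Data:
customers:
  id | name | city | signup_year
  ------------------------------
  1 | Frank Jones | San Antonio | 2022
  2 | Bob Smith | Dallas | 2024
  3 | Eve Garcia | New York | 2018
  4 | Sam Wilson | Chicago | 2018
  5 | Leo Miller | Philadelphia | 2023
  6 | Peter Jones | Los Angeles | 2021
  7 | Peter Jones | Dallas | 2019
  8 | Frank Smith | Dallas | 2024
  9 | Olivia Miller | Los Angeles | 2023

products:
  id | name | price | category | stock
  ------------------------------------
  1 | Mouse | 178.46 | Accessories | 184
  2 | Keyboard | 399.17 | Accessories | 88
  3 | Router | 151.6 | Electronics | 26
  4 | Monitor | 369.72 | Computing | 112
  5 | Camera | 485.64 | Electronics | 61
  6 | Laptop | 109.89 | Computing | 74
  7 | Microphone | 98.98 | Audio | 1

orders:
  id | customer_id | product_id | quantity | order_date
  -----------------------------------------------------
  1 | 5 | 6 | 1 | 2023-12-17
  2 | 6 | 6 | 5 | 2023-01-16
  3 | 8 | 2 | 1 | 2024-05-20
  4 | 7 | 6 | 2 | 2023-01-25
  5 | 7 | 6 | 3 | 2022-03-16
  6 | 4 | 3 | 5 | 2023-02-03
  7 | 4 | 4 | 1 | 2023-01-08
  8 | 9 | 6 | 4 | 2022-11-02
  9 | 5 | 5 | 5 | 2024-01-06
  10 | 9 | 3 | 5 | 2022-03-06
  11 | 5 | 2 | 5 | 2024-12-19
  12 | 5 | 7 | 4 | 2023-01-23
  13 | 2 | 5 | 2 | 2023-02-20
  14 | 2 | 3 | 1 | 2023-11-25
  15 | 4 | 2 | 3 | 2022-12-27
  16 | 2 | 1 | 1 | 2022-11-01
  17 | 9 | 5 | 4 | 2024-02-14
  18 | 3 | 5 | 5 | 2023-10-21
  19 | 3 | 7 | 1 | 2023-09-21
SELECT c.id, p.name AS customer, c.order_date, c.quantity FROM orders c JOIN customers p ON c.customer_id = p.id

Execution result:
id | customer | order_date | quantity
1 | Leo Miller | 2023-12-17 | 1
2 | Peter Jones | 2023-01-16 | 5
3 | Frank Smith | 2024-05-20 | 1
4 | Peter Jones | 2023-01-25 | 2
5 | Peter Jones | 2022-03-16 | 3
6 | Sam Wilson | 2023-02-03 | 5
7 | Sam Wilson | 2023-01-08 | 1
8 | Olivia Miller | 2022-11-02 | 4
9 | Leo Miller | 2024-01-06 | 5
10 | Olivia Miller | 2022-03-06 | 5
11 | Leo Miller | 2024-12-19 | 5
12 | Leo Miller | 2023-01-23 | 4
13 | Bob Smith | 2023-02-20 | 2
14 | Bob Smith | 2023-11-25 | 1
15 | Sam Wilson | 2022-12-27 | 3
16 | Bob Smith | 2022-11-01 | 1
17 | Olivia Miller | 2024-02-14 | 4
18 | Eve Garcia | 2023-10-21 | 5
19 | Eve Garcia | 2023-09-21 | 1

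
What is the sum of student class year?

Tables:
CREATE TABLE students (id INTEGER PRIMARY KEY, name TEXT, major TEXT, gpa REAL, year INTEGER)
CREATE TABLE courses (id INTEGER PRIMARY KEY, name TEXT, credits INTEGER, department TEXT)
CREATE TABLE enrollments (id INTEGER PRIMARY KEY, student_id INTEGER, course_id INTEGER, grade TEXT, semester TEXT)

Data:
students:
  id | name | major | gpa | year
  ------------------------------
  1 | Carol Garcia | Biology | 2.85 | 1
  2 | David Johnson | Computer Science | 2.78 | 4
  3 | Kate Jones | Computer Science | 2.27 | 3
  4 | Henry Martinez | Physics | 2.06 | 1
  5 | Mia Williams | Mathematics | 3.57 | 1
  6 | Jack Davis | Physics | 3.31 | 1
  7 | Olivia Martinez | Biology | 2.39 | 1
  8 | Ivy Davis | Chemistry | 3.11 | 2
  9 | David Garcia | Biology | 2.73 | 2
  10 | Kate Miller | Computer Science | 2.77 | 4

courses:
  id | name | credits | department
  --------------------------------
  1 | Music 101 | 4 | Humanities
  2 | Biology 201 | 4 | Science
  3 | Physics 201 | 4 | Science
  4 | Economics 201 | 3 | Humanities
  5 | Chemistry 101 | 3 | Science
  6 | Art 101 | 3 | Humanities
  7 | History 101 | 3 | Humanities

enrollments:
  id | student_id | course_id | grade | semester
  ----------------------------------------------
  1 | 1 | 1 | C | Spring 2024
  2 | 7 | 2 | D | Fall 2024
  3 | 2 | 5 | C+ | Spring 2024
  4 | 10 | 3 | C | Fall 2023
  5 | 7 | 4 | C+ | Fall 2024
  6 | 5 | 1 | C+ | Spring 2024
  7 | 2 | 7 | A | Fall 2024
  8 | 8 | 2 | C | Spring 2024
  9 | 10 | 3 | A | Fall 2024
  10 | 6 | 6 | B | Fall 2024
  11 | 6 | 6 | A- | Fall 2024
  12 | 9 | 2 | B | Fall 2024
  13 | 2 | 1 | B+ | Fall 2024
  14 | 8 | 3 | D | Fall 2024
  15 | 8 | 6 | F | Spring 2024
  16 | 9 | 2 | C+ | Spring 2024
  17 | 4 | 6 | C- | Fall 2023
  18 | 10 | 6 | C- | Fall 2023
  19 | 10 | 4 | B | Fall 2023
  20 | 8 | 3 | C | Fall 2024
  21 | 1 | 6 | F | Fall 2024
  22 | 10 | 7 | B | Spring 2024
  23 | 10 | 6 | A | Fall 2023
SELECT SUM(year) FROM students

Execution result:
20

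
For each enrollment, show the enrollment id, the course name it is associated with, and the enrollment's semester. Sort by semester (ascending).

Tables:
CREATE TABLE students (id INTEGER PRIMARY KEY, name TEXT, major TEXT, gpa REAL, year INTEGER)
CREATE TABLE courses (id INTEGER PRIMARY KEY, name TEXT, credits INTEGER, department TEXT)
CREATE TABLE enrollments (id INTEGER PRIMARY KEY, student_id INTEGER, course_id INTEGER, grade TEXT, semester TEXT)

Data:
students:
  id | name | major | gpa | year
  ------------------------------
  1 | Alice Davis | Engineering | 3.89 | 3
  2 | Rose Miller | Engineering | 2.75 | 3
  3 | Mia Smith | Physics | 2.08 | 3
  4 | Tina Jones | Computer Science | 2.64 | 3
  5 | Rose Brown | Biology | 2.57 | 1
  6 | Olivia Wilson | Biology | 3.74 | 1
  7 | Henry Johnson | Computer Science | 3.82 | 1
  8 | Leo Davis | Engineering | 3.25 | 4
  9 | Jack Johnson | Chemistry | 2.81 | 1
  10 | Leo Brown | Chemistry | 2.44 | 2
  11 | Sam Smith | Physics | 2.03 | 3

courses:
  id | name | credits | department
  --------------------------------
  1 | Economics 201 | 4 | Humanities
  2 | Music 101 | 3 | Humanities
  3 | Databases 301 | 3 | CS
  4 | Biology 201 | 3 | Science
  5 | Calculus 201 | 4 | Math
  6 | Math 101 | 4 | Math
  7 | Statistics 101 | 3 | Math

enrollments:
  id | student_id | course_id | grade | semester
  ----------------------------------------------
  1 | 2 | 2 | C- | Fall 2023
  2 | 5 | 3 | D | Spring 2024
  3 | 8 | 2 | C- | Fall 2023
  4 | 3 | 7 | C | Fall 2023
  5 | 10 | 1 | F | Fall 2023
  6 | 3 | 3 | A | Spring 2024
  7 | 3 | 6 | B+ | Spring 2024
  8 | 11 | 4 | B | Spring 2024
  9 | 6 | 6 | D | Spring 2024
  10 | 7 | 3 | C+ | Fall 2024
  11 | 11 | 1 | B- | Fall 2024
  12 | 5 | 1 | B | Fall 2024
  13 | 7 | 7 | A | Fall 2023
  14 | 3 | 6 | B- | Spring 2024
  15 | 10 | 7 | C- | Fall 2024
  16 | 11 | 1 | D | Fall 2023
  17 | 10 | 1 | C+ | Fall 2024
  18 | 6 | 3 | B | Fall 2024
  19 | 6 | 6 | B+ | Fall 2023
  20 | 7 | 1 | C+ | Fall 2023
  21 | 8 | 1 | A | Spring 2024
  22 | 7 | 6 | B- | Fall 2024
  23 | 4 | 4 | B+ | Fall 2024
SELECT c.id, p.name AS course, c.semester FROM enrollments c JOIN courses p ON c.course_id = p.id ORDER BY c.semester ASC

Execution result:
id | course | semester
1 | Music 101 | Fall 2023
3 | Music 101 | Fall 2023
4 | Statistics 101 | Fall 2023
5 | Economics 201 | Fall 2023
13 | Statistics 101 | Fall 2023
16 | Economics 201 | Fall 2023
19 | Math 101 | Fall 2023
20 | Economics 201 | Fall 2023
10 | Databases 301 | Fall 2024
11 | Economics 201 | Fall 2024
12 | Economics 201 | Fall 2024
15 | Statistics 101 | Fall 2024
17 | Economics 201 | Fall 2024
18 | Databases 301 | Fall 2024
22 | Math 101 | Fall 2024
23 | Biology 201 | Fall 2024
2 | Databases 301 | Spring 2024
6 | Databases 301 | Spring 2024
7 | Math 101 | Spring 2024
8 | Biology 201 | Spring 2024
9 | Math 101 | Spring 2024
14 | Math 101 | Spring 2024
21 | Economics 201 | Spring 2024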